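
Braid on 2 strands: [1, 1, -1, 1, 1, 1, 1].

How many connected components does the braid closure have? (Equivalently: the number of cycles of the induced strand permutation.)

Track the strand permutation on 2 strands, starting from identity.
  step 1: s1 swaps positions 1,2 -> [2 1]
  step 2: s1 swaps positions 1,2 -> [1 2]
  step 3: s1^-1 swaps positions 1,2 -> [2 1]
  step 4: s1 swaps positions 1,2 -> [1 2]
  step 5: s1 swaps positions 1,2 -> [2 1]
  step 6: s1 swaps positions 1,2 -> [1 2]
  step 7: s1 swaps positions 1,2 -> [2 1]
Final permutation (position -> original strand): [2 1]
Closure components = cycle count of this permutation = 1.

Answer: 1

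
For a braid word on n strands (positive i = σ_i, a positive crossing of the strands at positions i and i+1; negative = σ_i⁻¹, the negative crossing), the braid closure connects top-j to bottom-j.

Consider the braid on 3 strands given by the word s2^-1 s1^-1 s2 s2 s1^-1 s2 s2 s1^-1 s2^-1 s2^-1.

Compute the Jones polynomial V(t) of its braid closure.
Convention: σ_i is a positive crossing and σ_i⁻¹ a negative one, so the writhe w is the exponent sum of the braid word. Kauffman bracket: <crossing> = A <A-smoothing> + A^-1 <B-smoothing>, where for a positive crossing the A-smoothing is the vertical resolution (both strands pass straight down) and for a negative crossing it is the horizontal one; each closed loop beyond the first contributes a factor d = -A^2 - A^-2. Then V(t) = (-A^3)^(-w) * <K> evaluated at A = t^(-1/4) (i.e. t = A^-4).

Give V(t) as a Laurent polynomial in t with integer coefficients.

t^2 - 2*t + 4 - 4*t^-1 + 4*t^-2 - 4*t^-3 + 3*t^-4 - 2*t^-5 + t^-6

Derivation:
Braid: s2^-1 s1^-1 s2 s2 s1^-1 s2 s2 s1^-1 s2^-1 s2^-1 on 3 strands, 10 crossings.
Writhe w = (#positive) - (#negative) = 4 - 6 = -2.
State-sum expansion of <K>. There are 2^10 = 1024 states.
Each crossing splits two ways (0=vertical, 1=horizontal). The state's weight is A^(#A-smoothings - #B-smoothings) * d^(loops - 1).
Tabulate the states by total A-exponent and number of loops L (A-exp: L × count):
  A^10: L=5 ×1
  A^8: L=4 ×10
  A^6: L=3 ×39, L=5 ×6
  A^4: L=2 ×66, L=4 ×52, L=6 ×2
  A^2: L=1 ×45, L=3 ×124, L=5 ×41
  A^0: L=2 ×118, L=4 ×113, L=6 ×21
  A^-2: L=1 ×20, L=3 ×120, L=5 ×63, L=7 ×7
  A^-4: L=2 ×30, L=4 ×68, L=6 ×21, L=8 ×1
  A^-6: L=3 ×20, L=5 ×22, L=7 ×3
  A^-8: L=4 ×7, L=6 ×3
  A^-10: L=5 ×1
Each group contributes A^e * Σ count * d^(L-1):
Powers of d = -A^2 - A^-2: d^2 = A^4 + 2 + A^-4; d^3 = -A^6 - 3*A^2 - 3*A^-2 - A^-6; d^4 = A^8 + 4*A^4 + 6 + 4*A^-4 + A^-8; d^5 = -A^10 - 5*A^6 - 10*A^2 - 10*A^-2 - 5*A^-6 - A^-10; d^6 = A^12 + 6*A^8 + 15*A^4 + 20 + 15*A^-4 + 6*A^-8 + A^-12; d^7 = -A^14 - 7*A^10 - 21*A^6 - 35*A^2 - 35*A^-2 - 21*A^-6 - 7*A^-10 - A^-14.
  A^10 * (d^4) = A^18 + 4*A^14 + 6*A^10 + 4*A^6 + A^2
  A^8 * (10*d^3) = -10*A^14 - 30*A^10 - 30*A^6 - 10*A^2
  A^6 * (39*d^2 + 6*d^4) = 6*A^14 + 63*A^10 + 114*A^6 + 63*A^2 + 6*A^-2
  A^4 * (66*d + 52*d^3 + 2*d^5) = -2*A^14 - 62*A^10 - 242*A^6 - 242*A^2 - 62*A^-2 - 2*A^-6
  A^2 * (45 + 124*d^2 + 41*d^4) = 41*A^10 + 288*A^6 + 539*A^2 + 288*A^-2 + 41*A^-6
  A^0 * (118*d + 113*d^3 + 21*d^5) = -21*A^10 - 218*A^6 - 667*A^2 - 667*A^-2 - 218*A^-6 - 21*A^-10
  A^-2 * (20 + 120*d^2 + 63*d^4 + 7*d^6) = 7*A^10 + 105*A^6 + 477*A^2 + 778*A^-2 + 477*A^-6 + 105*A^-10 + 7*A^-14
  A^-4 * (30*d + 68*d^3 + 21*d^5 + d^7) = -A^10 - 28*A^6 - 194*A^2 - 479*A^-2 - 479*A^-6 - 194*A^-10 - 28*A^-14 - A^-18
  A^-6 * (20*d^2 + 22*d^4 + 3*d^6) = 3*A^6 + 40*A^2 + 153*A^-2 + 232*A^-6 + 153*A^-10 + 40*A^-14 + 3*A^-18
  A^-8 * (7*d^3 + 3*d^5) = -3*A^2 - 22*A^-2 - 51*A^-6 - 51*A^-10 - 22*A^-14 - 3*A^-18
  A^-10 * (d^4) = A^-2 + 4*A^-6 + 6*A^-10 + 4*A^-14 + A^-18
Summing the groups: <K> = A^18 - 2*A^14 + 3*A^10 - 4*A^6 + 4*A^2 - 4*A^-2 + 4*A^-6 - 2*A^-10 + A^-14
Normalise by the writhe: (-A^3)^(-w) = (-A^3)^(2) = A^6, so f(A) = A^6 * <K> = A^24 - 2*A^20 + 3*A^16 - 4*A^12 + 4*A^8 - 4*A^4 + 4 - 2*A^-4 + A^-8.
Substitute A = t^(-1/4), i.e. A^e → t^(-e/4): V(t) = t^2 - 2*t + 4 - 4*t^-1 + 4*t^-2 - 4*t^-3 + 3*t^-4 - 2*t^-5 + t^-6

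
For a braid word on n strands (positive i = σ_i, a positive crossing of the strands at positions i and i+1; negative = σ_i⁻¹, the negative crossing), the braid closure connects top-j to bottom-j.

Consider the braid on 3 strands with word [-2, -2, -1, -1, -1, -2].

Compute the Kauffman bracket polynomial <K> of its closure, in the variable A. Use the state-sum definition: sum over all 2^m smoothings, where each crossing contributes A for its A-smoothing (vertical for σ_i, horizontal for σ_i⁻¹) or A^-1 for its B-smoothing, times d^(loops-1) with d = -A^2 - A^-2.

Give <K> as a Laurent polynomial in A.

A^14 - 2*A^10 + A^6 - 2*A^2 + 2*A^-2 + A^-10

Derivation:
Braid: s2^-1 s2^-1 s1^-1 s1^-1 s1^-1 s2^-1 on 3 strands, 6 crossings.
Writhe w = (#positive) - (#negative) = 0 - 6 = -6.
State-sum expansion of <K>. There are 2^6 = 64 states.
Each crossing splits two ways (0=vertical, 1=horizontal). The state's weight is A^(#A-smoothings - #B-smoothings) * d^(loops - 1).
Tabulate the states by total A-exponent and number of loops L (A-exp: L × count):
  A^6: L=5 ×1
  A^4: L=4 ×6
  A^2: L=3 ×15
  A^0: L=2 ×18, L=4 ×2
  A^-2: L=1 ×9, L=3 ×6
  A^-4: L=2 ×6
  A^-6: L=3 ×1
Each group contributes A^e * Σ count * d^(L-1):
Powers of d = -A^2 - A^-2: d^2 = A^4 + 2 + A^-4; d^3 = -A^6 - 3*A^2 - 3*A^-2 - A^-6; d^4 = A^8 + 4*A^4 + 6 + 4*A^-4 + A^-8.
  A^6 * (d^4) = A^14 + 4*A^10 + 6*A^6 + 4*A^2 + A^-2
  A^4 * (6*d^3) = -6*A^10 - 18*A^6 - 18*A^2 - 6*A^-2
  A^2 * (15*d^2) = 15*A^6 + 30*A^2 + 15*A^-2
  A^0 * (18*d + 2*d^3) = -2*A^6 - 24*A^2 - 24*A^-2 - 2*A^-6
  A^-2 * (9 + 6*d^2) = 6*A^2 + 21*A^-2 + 6*A^-6
  A^-4 * (6*d) = -6*A^-2 - 6*A^-6
  A^-6 * (d^2) = A^-2 + 2*A^-6 + A^-10
Summing the groups: <K> = A^14 - 2*A^10 + A^6 - 2*A^2 + 2*A^-2 + A^-10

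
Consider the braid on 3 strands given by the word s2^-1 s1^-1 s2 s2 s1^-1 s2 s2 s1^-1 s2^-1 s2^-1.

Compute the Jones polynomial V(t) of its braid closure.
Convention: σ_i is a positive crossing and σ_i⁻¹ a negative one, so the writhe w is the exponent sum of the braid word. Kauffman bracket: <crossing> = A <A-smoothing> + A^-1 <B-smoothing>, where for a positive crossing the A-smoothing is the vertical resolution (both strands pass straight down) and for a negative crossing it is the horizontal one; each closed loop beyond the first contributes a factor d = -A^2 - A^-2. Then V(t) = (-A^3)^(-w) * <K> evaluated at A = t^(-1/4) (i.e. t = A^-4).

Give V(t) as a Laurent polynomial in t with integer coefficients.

t^2 - 2*t + 4 - 4*t^-1 + 4*t^-2 - 4*t^-3 + 3*t^-4 - 2*t^-5 + t^-6

Derivation:
Braid: s2^-1 s1^-1 s2 s2 s1^-1 s2 s2 s1^-1 s2^-1 s2^-1 on 3 strands, 10 crossings.
Writhe w = (#positive) - (#negative) = 4 - 6 = -2.
State-sum expansion of <K>. There are 2^10 = 1024 states.
For each crossing: s=0 is the vertical smoothing, s=1 horizontal. Crossing k contributes A^(sign_k * (1 - 2*s_k)); loop factor d = -A^2 - A^-2.
Tabulate the states by total A-exponent and number of loops L (A-exp: L × count):
  A^10: L=5 ×1
  A^8: L=4 ×10
  A^6: L=3 ×39, L=5 ×6
  A^4: L=2 ×66, L=4 ×52, L=6 ×2
  A^2: L=1 ×45, L=3 ×124, L=5 ×41
  A^0: L=2 ×118, L=4 ×113, L=6 ×21
  A^-2: L=1 ×20, L=3 ×120, L=5 ×63, L=7 ×7
  A^-4: L=2 ×30, L=4 ×68, L=6 ×21, L=8 ×1
  A^-6: L=3 ×20, L=5 ×22, L=7 ×3
  A^-8: L=4 ×7, L=6 ×3
  A^-10: L=5 ×1
Each group contributes A^e * Σ count * d^(L-1):
Powers of d = -A^2 - A^-2: d^2 = A^4 + 2 + A^-4; d^3 = -A^6 - 3*A^2 - 3*A^-2 - A^-6; d^4 = A^8 + 4*A^4 + 6 + 4*A^-4 + A^-8; d^5 = -A^10 - 5*A^6 - 10*A^2 - 10*A^-2 - 5*A^-6 - A^-10; d^6 = A^12 + 6*A^8 + 15*A^4 + 20 + 15*A^-4 + 6*A^-8 + A^-12; d^7 = -A^14 - 7*A^10 - 21*A^6 - 35*A^2 - 35*A^-2 - 21*A^-6 - 7*A^-10 - A^-14.
  A^10 * (d^4) = A^18 + 4*A^14 + 6*A^10 + 4*A^6 + A^2
  A^8 * (10*d^3) = -10*A^14 - 30*A^10 - 30*A^6 - 10*A^2
  A^6 * (39*d^2 + 6*d^4) = 6*A^14 + 63*A^10 + 114*A^6 + 63*A^2 + 6*A^-2
  A^4 * (66*d + 52*d^3 + 2*d^5) = -2*A^14 - 62*A^10 - 242*A^6 - 242*A^2 - 62*A^-2 - 2*A^-6
  A^2 * (45 + 124*d^2 + 41*d^4) = 41*A^10 + 288*A^6 + 539*A^2 + 288*A^-2 + 41*A^-6
  A^0 * (118*d + 113*d^3 + 21*d^5) = -21*A^10 - 218*A^6 - 667*A^2 - 667*A^-2 - 218*A^-6 - 21*A^-10
  A^-2 * (20 + 120*d^2 + 63*d^4 + 7*d^6) = 7*A^10 + 105*A^6 + 477*A^2 + 778*A^-2 + 477*A^-6 + 105*A^-10 + 7*A^-14
  A^-4 * (30*d + 68*d^3 + 21*d^5 + d^7) = -A^10 - 28*A^6 - 194*A^2 - 479*A^-2 - 479*A^-6 - 194*A^-10 - 28*A^-14 - A^-18
  A^-6 * (20*d^2 + 22*d^4 + 3*d^6) = 3*A^6 + 40*A^2 + 153*A^-2 + 232*A^-6 + 153*A^-10 + 40*A^-14 + 3*A^-18
  A^-8 * (7*d^3 + 3*d^5) = -3*A^2 - 22*A^-2 - 51*A^-6 - 51*A^-10 - 22*A^-14 - 3*A^-18
  A^-10 * (d^4) = A^-2 + 4*A^-6 + 6*A^-10 + 4*A^-14 + A^-18
Summing the groups: <K> = A^18 - 2*A^14 + 3*A^10 - 4*A^6 + 4*A^2 - 4*A^-2 + 4*A^-6 - 2*A^-10 + A^-14
Normalise by the writhe: (-A^3)^(-w) = (-A^3)^(2) = A^6, so f(A) = A^6 * <K> = A^24 - 2*A^20 + 3*A^16 - 4*A^12 + 4*A^8 - 4*A^4 + 4 - 2*A^-4 + A^-8.
Substitute A = t^(-1/4), i.e. A^e → t^(-e/4): V(t) = t^2 - 2*t + 4 - 4*t^-1 + 4*t^-2 - 4*t^-3 + 3*t^-4 - 2*t^-5 + t^-6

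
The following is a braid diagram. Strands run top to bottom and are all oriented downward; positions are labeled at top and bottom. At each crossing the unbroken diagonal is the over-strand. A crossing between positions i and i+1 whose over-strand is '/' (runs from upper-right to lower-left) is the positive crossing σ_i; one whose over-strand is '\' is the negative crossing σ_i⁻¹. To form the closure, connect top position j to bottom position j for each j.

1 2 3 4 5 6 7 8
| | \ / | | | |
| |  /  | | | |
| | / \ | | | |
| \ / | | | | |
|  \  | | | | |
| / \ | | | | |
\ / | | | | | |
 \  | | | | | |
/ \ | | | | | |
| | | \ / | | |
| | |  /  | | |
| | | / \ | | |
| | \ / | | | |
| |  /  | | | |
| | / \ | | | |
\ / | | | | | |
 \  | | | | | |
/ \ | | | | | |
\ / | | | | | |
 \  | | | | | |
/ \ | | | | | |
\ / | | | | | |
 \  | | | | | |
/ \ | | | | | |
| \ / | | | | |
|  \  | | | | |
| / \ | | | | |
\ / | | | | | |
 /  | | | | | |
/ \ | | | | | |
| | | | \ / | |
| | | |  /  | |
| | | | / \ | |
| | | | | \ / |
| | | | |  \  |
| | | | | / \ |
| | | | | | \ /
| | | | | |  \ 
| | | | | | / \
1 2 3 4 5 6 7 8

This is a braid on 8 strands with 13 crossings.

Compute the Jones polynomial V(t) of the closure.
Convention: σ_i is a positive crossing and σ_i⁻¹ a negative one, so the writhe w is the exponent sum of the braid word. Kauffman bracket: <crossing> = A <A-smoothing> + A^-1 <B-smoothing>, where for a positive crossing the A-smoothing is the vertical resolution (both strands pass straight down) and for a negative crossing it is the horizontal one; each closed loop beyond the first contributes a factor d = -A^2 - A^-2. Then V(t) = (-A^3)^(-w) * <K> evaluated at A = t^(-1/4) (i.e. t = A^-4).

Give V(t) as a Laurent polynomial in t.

t - 1 + 3*t^-1 - 4*t^-2 + 4*t^-3 - 4*t^-4 + 3*t^-5 - 2*t^-6 + t^-7

Derivation:
Reading the diagram top to bottom ('/'-over between positions i,i+1 = s_i, '\'-over = s_i^-1): braid word = s3 s2^-1 s1^-1 s4 s3 s1^-1 s1^-1 s1^-1 s2^-1 s1 s5 s6^-1 s7^-1.
The presented braid s3 s2^-1 s1^-1 s4 s3 s1^-1 s1^-1 s1^-1 s2^-1 s1 s5 s6^-1 s7^-1 on 8 strands reduces by inverse Markov moves (closure unchanged at each step):
  Destabilize: the word has the form β·s7^-1 where s7^-1 occurs only as the final letter (β ∈ B_7); drop it and the last strand → 7 strands.
  Destabilize: the word has the form β·s6^-1 where s6^-1 occurs only as the final letter (β ∈ B_6); drop it and the last strand → 6 strands.
  Destabilize: the word has the form β·s5 where s5 occurs only as the final letter (β ∈ B_5); drop it and the last strand → 5 strands.
Reduced to β = s3 s2^-1 s1^-1 s4 s3 s1^-1 s1^-1 s1^-1 s2^-1 s1 on 5 strands, 10 crossings.
Compute on β:
Braid: s3 s2^-1 s1^-1 s4 s3 s1^-1 s1^-1 s1^-1 s2^-1 s1 on 5 strands, 10 crossings.
Writhe w = (#positive) - (#negative) = 4 - 6 = -2.
Computing the Kauffman bracket via state sum. There are 2^10 = 1024 states.
Each crossing splits two ways (0=vertical, 1=horizontal). The state's weight is A^(#A-smoothings - #B-smoothings) * d^(loops - 1).
Tabulate the states by total A-exponent and number of loops L (A-exp: L × count):
  A^10: L=7 ×1
  A^8: L=6 ×10
  A^6: L=5 ×42, L=7 ×3
  A^4: L=4 ×95, L=6 ×24, L=8 ×1
  A^2: L=3 ×124, L=5 ×76, L=7 ×10
  A^0: L=2 ×90, L=4 ×126, L=6 ×35, L=8 ×1
  A^-2: L=1 ×28, L=3 ×116, L=5 ×61, L=7 ×5
  A^-4: L=2 ×50, L=4 ×60, L=6 ×10
  A^-6: L=1 ×5, L=3 ×29, L=5 ×11
  A^-8: L=2 ×4, L=4 ×6
  A^-10: L=3 ×1
Each group contributes A^e * Σ count * d^(L-1):
Powers of d = -A^2 - A^-2: d^2 = A^4 + 2 + A^-4; d^3 = -A^6 - 3*A^2 - 3*A^-2 - A^-6; d^4 = A^8 + 4*A^4 + 6 + 4*A^-4 + A^-8; d^5 = -A^10 - 5*A^6 - 10*A^2 - 10*A^-2 - 5*A^-6 - A^-10; d^6 = A^12 + 6*A^8 + 15*A^4 + 20 + 15*A^-4 + 6*A^-8 + A^-12; d^7 = -A^14 - 7*A^10 - 21*A^6 - 35*A^2 - 35*A^-2 - 21*A^-6 - 7*A^-10 - A^-14.
  A^10 * (d^6) = A^22 + 6*A^18 + 15*A^14 + 20*A^10 + 15*A^6 + 6*A^2 + A^-2
  A^8 * (10*d^5) = -10*A^18 - 50*A^14 - 100*A^10 - 100*A^6 - 50*A^2 - 10*A^-2
  A^6 * (42*d^4 + 3*d^6) = 3*A^18 + 60*A^14 + 213*A^10 + 312*A^6 + 213*A^2 + 60*A^-2 + 3*A^-6
  A^4 * (95*d^3 + 24*d^5 + d^7) = -A^18 - 31*A^14 - 236*A^10 - 560*A^6 - 560*A^2 - 236*A^-2 - 31*A^-6 - A^-10
  A^2 * (124*d^2 + 76*d^4 + 10*d^6) = 10*A^14 + 136*A^10 + 578*A^6 + 904*A^2 + 578*A^-2 + 136*A^-6 + 10*A^-10
  A^0 * (90*d + 126*d^3 + 35*d^5 + d^7) = -A^14 - 42*A^10 - 322*A^6 - 853*A^2 - 853*A^-2 - 322*A^-6 - 42*A^-10 - A^-14
  A^-2 * (28 + 116*d^2 + 61*d^4 + 5*d^6) = 5*A^10 + 91*A^6 + 435*A^2 + 726*A^-2 + 435*A^-6 + 91*A^-10 + 5*A^-14
  A^-4 * (50*d + 60*d^3 + 10*d^5) = -10*A^6 - 110*A^2 - 330*A^-2 - 330*A^-6 - 110*A^-10 - 10*A^-14
  A^-6 * (5 + 29*d^2 + 11*d^4) = 11*A^2 + 73*A^-2 + 129*A^-6 + 73*A^-10 + 11*A^-14
  A^-8 * (4*d + 6*d^3) = -6*A^-2 - 22*A^-6 - 22*A^-10 - 6*A^-14
  A^-10 * (d^2) = A^-6 + 2*A^-10 + A^-14
Summing the groups: <K> = A^22 - 2*A^18 + 3*A^14 - 4*A^10 + 4*A^6 - 4*A^2 + 3*A^-2 - A^-6 + A^-10
Normalise by the writhe: (-A^3)^(-w) = (-A^3)^(2) = A^6, so f(A) = A^6 * <K> = A^28 - 2*A^24 + 3*A^20 - 4*A^16 + 4*A^12 - 4*A^8 + 3*A^4 - 1 + A^-4.
Substitute A = t^(-1/4), i.e. A^e → t^(-e/4): V(t) = t - 1 + 3*t^-1 - 4*t^-2 + 4*t^-3 - 4*t^-4 + 3*t^-5 - 2*t^-6 + t^-7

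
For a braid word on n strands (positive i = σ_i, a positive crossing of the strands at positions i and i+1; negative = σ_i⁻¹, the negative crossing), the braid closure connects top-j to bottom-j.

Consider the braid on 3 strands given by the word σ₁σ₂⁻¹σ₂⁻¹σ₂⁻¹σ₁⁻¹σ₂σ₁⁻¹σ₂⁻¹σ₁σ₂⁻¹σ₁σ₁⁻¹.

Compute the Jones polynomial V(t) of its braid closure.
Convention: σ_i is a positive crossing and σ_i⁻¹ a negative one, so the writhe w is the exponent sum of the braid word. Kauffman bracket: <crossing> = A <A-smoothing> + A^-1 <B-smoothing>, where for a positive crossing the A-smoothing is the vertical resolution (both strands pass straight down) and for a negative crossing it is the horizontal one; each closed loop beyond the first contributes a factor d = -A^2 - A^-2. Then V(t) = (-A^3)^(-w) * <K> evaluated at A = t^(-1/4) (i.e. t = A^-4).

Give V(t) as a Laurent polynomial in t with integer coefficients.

The presented braid s1 s2^-1 s2^-1 s2^-1 s1^-1 s2 s1^-1 s2^-1 s1 s2^-1 s1 s1^-1 on 3 strands reduces by inverse Markov moves (closure unchanged at each step):
  Deconjugate: the word is γ·β·γ⁻¹ with γ = s1 (prefix) and γ⁻¹ = s1^-1 (suffix); strip both.
Reduced to β = s2^-1 s2^-1 s2^-1 s1^-1 s2 s1^-1 s2^-1 s1 s2^-1 s1 on 3 strands, 10 crossings.
Compute on β:
Braid: s2^-1 s2^-1 s2^-1 s1^-1 s2 s1^-1 s2^-1 s1 s2^-1 s1 on 3 strands, 10 crossings.
Writhe w = (#positive) - (#negative) = 3 - 7 = -4.
State-sum expansion of <K>. There are 2^10 = 1024 states.
For each crossing: s=0 is the vertical smoothing, s=1 horizontal. Crossing k contributes A^(sign_k * (1 - 2*s_k)); loop factor d = -A^2 - A^-2.
Tabulate the states by total A-exponent and number of loops L (A-exp: L × count):
  A^10: L=6 ×1
  A^8: L=5 ×10
  A^6: L=4 ×41, L=6 ×4
  A^4: L=3 ×88, L=5 ×31, L=7 ×1
  A^2: L=2 ×102, L=4 ×99, L=6 ×9
  A^0: L=1 ×54, L=3 ×162, L=5 ×36
  A^-2: L=2 ×134, L=4 ×74, L=6 ×2
  A^-4: L=1 ×30, L=3 ×82, L=5 ×8
  A^-6: L=2 ×32, L=4 ×13
  A^-8: L=1 ×3, L=3 ×7
  A^-10: L=2 ×1
Each group contributes A^e * Σ count * d^(L-1):
Powers of d = -A^2 - A^-2: d^2 = A^4 + 2 + A^-4; d^3 = -A^6 - 3*A^2 - 3*A^-2 - A^-6; d^4 = A^8 + 4*A^4 + 6 + 4*A^-4 + A^-8; d^5 = -A^10 - 5*A^6 - 10*A^2 - 10*A^-2 - 5*A^-6 - A^-10; d^6 = A^12 + 6*A^8 + 15*A^4 + 20 + 15*A^-4 + 6*A^-8 + A^-12.
  A^10 * (d^5) = -A^20 - 5*A^16 - 10*A^12 - 10*A^8 - 5*A^4 - 1
  A^8 * (10*d^4) = 10*A^16 + 40*A^12 + 60*A^8 + 40*A^4 + 10
  A^6 * (41*d^3 + 4*d^5) = -4*A^16 - 61*A^12 - 163*A^8 - 163*A^4 - 61 - 4*A^-4
  A^4 * (88*d^2 + 31*d^4 + d^6) = A^16 + 37*A^12 + 227*A^8 + 382*A^4 + 227 + 37*A^-4 + A^-8
  A^2 * (102*d + 99*d^3 + 9*d^5) = -9*A^12 - 144*A^8 - 489*A^4 - 489 - 144*A^-4 - 9*A^-8
  A^0 * (54 + 162*d^2 + 36*d^4) = 36*A^8 + 306*A^4 + 594 + 306*A^-4 + 36*A^-8
  A^-2 * (134*d + 74*d^3 + 2*d^5) = -2*A^8 - 84*A^4 - 376 - 376*A^-4 - 84*A^-8 - 2*A^-12
  A^-4 * (30 + 82*d^2 + 8*d^4) = 8*A^4 + 114 + 242*A^-4 + 114*A^-8 + 8*A^-12
  A^-6 * (32*d + 13*d^3) = -13 - 71*A^-4 - 71*A^-8 - 13*A^-12
  A^-8 * (3 + 7*d^2) = 7*A^-4 + 17*A^-8 + 7*A^-12
  A^-10 * (d) = -A^-8 - A^-12
Summing the groups: <K> = -A^20 + 2*A^16 - 3*A^12 + 4*A^8 - 5*A^4 + 5 - 3*A^-4 + 3*A^-8 - A^-12
Normalise by the writhe: (-A^3)^(-w) = (-A^3)^(4) = A^12, so f(A) = A^12 * <K> = -A^32 + 2*A^28 - 3*A^24 + 4*A^20 - 5*A^16 + 5*A^12 - 3*A^8 + 3*A^4 - 1.
Substitute A = t^(-1/4), i.e. A^e → t^(-e/4): V(t) = -1 + 3*t^-1 - 3*t^-2 + 5*t^-3 - 5*t^-4 + 4*t^-5 - 3*t^-6 + 2*t^-7 - t^-8

Answer: -1 + 3*t^-1 - 3*t^-2 + 5*t^-3 - 5*t^-4 + 4*t^-5 - 3*t^-6 + 2*t^-7 - t^-8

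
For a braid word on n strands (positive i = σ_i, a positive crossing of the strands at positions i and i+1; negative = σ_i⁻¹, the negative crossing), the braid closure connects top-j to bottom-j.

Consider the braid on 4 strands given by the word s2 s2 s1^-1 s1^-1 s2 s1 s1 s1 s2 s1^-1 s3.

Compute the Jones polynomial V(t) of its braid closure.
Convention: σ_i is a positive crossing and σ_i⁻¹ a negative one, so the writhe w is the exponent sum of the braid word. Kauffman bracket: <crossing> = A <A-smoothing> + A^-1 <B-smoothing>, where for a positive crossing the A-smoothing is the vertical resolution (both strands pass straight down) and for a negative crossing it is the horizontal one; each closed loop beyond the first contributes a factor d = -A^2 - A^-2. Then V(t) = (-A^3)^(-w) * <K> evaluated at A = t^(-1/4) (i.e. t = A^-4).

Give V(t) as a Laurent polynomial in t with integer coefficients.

The presented braid s2 s2 s1^-1 s1^-1 s2 s1 s1 s1 s2 s1^-1 s3 on 4 strands reduces by inverse Markov moves (closure unchanged at each step):
  Destabilize: the word has the form β·s3 where s3 occurs only as the final letter (β ∈ B_3); drop it and the last strand → 3 strands.
Reduced to β = s2 s2 s1^-1 s1^-1 s2 s1 s1 s1 s2 s1^-1 on 3 strands, 10 crossings.
Compute on β:
Braid: s2 s2 s1^-1 s1^-1 s2 s1 s1 s1 s2 s1^-1 on 3 strands, 10 crossings.
Writhe w = (#positive) - (#negative) = 7 - 3 = 4.
Computing the Kauffman bracket via state sum. There are 2^10 = 1024 states.
Smooth each crossing (0=||, 1=⌣⌢); contribution A^(Σ sign_k(1-2s_k)) * d^(L-1).
Tabulate the states by total A-exponent and number of loops L (A-exp: L × count):
  A^10: L=4 ×1
  A^8: L=3 ×7, L=5 ×3
  A^6: L=2 ×19, L=4 ×23, L=6 ×3
  A^4: L=1 ×20, L=3 ×75, L=5 ×24, L=7 ×1
  A^2: L=2 ×114, L=4 ×86, L=6 ×10
  A^0: L=1 ×51, L=3 ×155, L=5 ×45, L=7 ×1
  A^-2: L=2 ×102, L=4 ×98, L=6 ×10
  A^-4: L=3 ×89, L=5 ×30, L=7 ×1
  A^-6: L=4 ×41, L=6 ×4
  A^-8: L=5 ×10
  A^-10: L=6 ×1
Each group contributes A^e * Σ count * d^(L-1):
Powers of d = -A^2 - A^-2: d^2 = A^4 + 2 + A^-4; d^3 = -A^6 - 3*A^2 - 3*A^-2 - A^-6; d^4 = A^8 + 4*A^4 + 6 + 4*A^-4 + A^-8; d^5 = -A^10 - 5*A^6 - 10*A^2 - 10*A^-2 - 5*A^-6 - A^-10; d^6 = A^12 + 6*A^8 + 15*A^4 + 20 + 15*A^-4 + 6*A^-8 + A^-12.
  A^10 * (d^3) = -A^16 - 3*A^12 - 3*A^8 - A^4
  A^8 * (7*d^2 + 3*d^4) = 3*A^16 + 19*A^12 + 32*A^8 + 19*A^4 + 3
  A^6 * (19*d + 23*d^3 + 3*d^5) = -3*A^16 - 38*A^12 - 118*A^8 - 118*A^4 - 38 - 3*A^-4
  A^4 * (20 + 75*d^2 + 24*d^4 + d^6) = A^16 + 30*A^12 + 186*A^8 + 334*A^4 + 186 + 30*A^-4 + A^-8
  A^2 * (114*d + 86*d^3 + 10*d^5) = -10*A^12 - 136*A^8 - 472*A^4 - 472 - 136*A^-4 - 10*A^-8
  A^0 * (51 + 155*d^2 + 45*d^4 + d^6) = A^12 + 51*A^8 + 350*A^4 + 651 + 350*A^-4 + 51*A^-8 + A^-12
  A^-2 * (102*d + 98*d^3 + 10*d^5) = -10*A^8 - 148*A^4 - 496 - 496*A^-4 - 148*A^-8 - 10*A^-12
  A^-4 * (89*d^2 + 30*d^4 + d^6) = A^8 + 36*A^4 + 224 + 378*A^-4 + 224*A^-8 + 36*A^-12 + A^-16
  A^-6 * (41*d^3 + 4*d^5) = -4*A^4 - 61 - 163*A^-4 - 163*A^-8 - 61*A^-12 - 4*A^-16
  A^-8 * (10*d^4) = 10 + 40*A^-4 + 60*A^-8 + 40*A^-12 + 10*A^-16
  A^-10 * (d^5) = -1 - 5*A^-4 - 10*A^-8 - 10*A^-12 - 5*A^-16 - A^-20
Summing the groups: <K> = -A^12 + 3*A^8 - 4*A^4 + 6 - 5*A^-4 + 5*A^-8 - 4*A^-12 + 2*A^-16 - A^-20
Normalise by the writhe: (-A^3)^(-w) = (-A^3)^(-4) = A^-12, so f(A) = A^-12 * <K> = -1 + 3*A^-4 - 4*A^-8 + 6*A^-12 - 5*A^-16 + 5*A^-20 - 4*A^-24 + 2*A^-28 - A^-32.
Substitute A = t^(-1/4), i.e. A^e → t^(-e/4): V(t) = -t^8 + 2*t^7 - 4*t^6 + 5*t^5 - 5*t^4 + 6*t^3 - 4*t^2 + 3*t - 1

Answer: -t^8 + 2*t^7 - 4*t^6 + 5*t^5 - 5*t^4 + 6*t^3 - 4*t^2 + 3*t - 1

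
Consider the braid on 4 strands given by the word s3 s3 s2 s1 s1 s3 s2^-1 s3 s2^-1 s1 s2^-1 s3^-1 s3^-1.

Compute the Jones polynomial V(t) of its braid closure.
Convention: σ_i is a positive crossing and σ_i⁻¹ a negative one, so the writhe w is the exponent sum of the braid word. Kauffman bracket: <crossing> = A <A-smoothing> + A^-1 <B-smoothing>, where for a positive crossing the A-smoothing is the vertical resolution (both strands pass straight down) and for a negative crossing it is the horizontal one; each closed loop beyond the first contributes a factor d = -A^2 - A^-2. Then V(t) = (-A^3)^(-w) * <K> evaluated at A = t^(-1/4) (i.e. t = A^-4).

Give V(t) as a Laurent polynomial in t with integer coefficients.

The presented braid s3 s3 s2 s1 s1 s3 s2^-1 s3 s2^-1 s1 s2^-1 s3^-1 s3^-1 on 4 strands reduces by inverse Markov moves (closure unchanged at each step):
  Deconjugate: the word is γ·β·γ⁻¹ with γ = s3 (prefix) and γ⁻¹ = s3^-1 (suffix); strip both.
  Deconjugate: the word is γ·β·γ⁻¹ with γ = s3 s2 (prefix) and γ⁻¹ = s2^-1 s3^-1 (suffix); strip both.
Reduced to β = s1 s1 s3 s2^-1 s3 s2^-1 s1 on 4 strands, 7 crossings.
Compute on β:
Braid: s1 s1 s3 s2^-1 s3 s2^-1 s1 on 4 strands, 7 crossings.
Writhe w = (#positive) - (#negative) = 5 - 2 = 3.
Enumerate smoothing states for the bracket polynomial. There are 2^7 = 128 states.
For each crossing: s=0 is the vertical smoothing, s=1 horizontal. Crossing k contributes A^(sign_k * (1 - 2*s_k)); loop factor d = -A^2 - A^-2.
Tabulate the states by total A-exponent and number of loops L (A-exp: L × count):
  A^7: L=4 ×1
  A^5: L=3 ×7
  A^3: L=2 ×17, L=4 ×4
  A^1: L=1 ×15, L=3 ×19, L=5 ×1
  A^-1: L=2 ×27, L=4 ×8
  A^-3: L=3 ×20, L=5 ×1
  A^-5: L=4 ×7
  A^-7: L=5 ×1
Each group contributes A^e * Σ count * d^(L-1):
Powers of d = -A^2 - A^-2: d^2 = A^4 + 2 + A^-4; d^3 = -A^6 - 3*A^2 - 3*A^-2 - A^-6; d^4 = A^8 + 4*A^4 + 6 + 4*A^-4 + A^-8.
  A^7 * (d^3) = -A^13 - 3*A^9 - 3*A^5 - A
  A^5 * (7*d^2) = 7*A^9 + 14*A^5 + 7*A
  A^3 * (17*d + 4*d^3) = -4*A^9 - 29*A^5 - 29*A - 4*A^-3
  A^1 * (15 + 19*d^2 + d^4) = A^9 + 23*A^5 + 59*A + 23*A^-3 + A^-7
  A^-1 * (27*d + 8*d^3) = -8*A^5 - 51*A - 51*A^-3 - 8*A^-7
  A^-3 * (20*d^2 + d^4) = A^5 + 24*A + 46*A^-3 + 24*A^-7 + A^-11
  A^-5 * (7*d^3) = -7*A - 21*A^-3 - 21*A^-7 - 7*A^-11
  A^-7 * (d^4) = A + 4*A^-3 + 6*A^-7 + 4*A^-11 + A^-15
Summing the groups: <K> = -A^13 + A^9 - 2*A^5 + 3*A - 3*A^-3 + 2*A^-7 - 2*A^-11 + A^-15
Normalise by the writhe: (-A^3)^(-w) = (-A^3)^(-3) = -A^-9, so f(A) = -A^-9 * <K> = A^4 - 1 + 2*A^-4 - 3*A^-8 + 3*A^-12 - 2*A^-16 + 2*A^-20 - A^-24.
Substitute A = t^(-1/4), i.e. A^e → t^(-e/4): V(t) = -t^6 + 2*t^5 - 2*t^4 + 3*t^3 - 3*t^2 + 2*t - 1 + t^-1

Answer: -t^6 + 2*t^5 - 2*t^4 + 3*t^3 - 3*t^2 + 2*t - 1 + t^-1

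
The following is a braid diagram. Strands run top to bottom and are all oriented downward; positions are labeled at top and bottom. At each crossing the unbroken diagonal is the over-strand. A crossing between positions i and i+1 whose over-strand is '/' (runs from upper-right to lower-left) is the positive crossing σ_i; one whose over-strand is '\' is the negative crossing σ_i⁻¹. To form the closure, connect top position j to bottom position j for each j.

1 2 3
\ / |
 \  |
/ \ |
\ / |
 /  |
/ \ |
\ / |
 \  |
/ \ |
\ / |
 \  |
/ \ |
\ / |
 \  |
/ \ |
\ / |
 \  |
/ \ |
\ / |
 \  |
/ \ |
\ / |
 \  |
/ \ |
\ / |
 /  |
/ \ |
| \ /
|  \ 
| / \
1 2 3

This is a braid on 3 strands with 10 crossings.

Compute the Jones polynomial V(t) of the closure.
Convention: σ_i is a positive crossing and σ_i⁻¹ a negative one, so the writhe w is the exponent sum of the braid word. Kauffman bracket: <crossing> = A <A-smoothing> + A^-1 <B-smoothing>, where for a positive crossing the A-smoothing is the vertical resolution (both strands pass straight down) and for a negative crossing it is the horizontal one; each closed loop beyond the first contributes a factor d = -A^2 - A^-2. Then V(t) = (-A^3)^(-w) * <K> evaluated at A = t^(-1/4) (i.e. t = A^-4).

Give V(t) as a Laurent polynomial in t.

Reading the diagram top to bottom ('/'-over between positions i,i+1 = s_i, '\'-over = s_i^-1): braid word = s1^-1 s1 s1^-1 s1^-1 s1^-1 s1^-1 s1^-1 s1^-1 s1 s2^-1.
The presented braid s1^-1 s1 s1^-1 s1^-1 s1^-1 s1^-1 s1^-1 s1^-1 s1 s2^-1 on 3 strands reduces by inverse Markov moves (closure unchanged at each step):
  Destabilize: the word has the form β·s2^-1 where s2^-1 occurs only as the final letter (β ∈ B_2); drop it and the last strand → 2 strands.
  Deconjugate: the word is γ·β·γ⁻¹ with γ = s1^-1 s1 (prefix) and γ⁻¹ = s1^-1 s1 (suffix); strip both.
Reduced to β = s1^-1 s1^-1 s1^-1 s1^-1 s1^-1 on 2 strands, 5 crossings.
Compute on β:
Braid: s1^-1 s1^-1 s1^-1 s1^-1 s1^-1 on 2 strands, 5 crossings.
Writhe w = (#positive) - (#negative) = 0 - 5 = -5.
State-sum expansion of <K>. There are 2^5 = 32 states.
Smooth each crossing (0=||, 1=⌣⌢); contribution A^(Σ sign_k(1-2s_k)) * d^(L-1).
  state 00000: A-exp=-5, loops=2, term = A^-5 * d^1
  state 00001: A-exp=-3, loops=1, term = A^-3 * d^0
  state 00010: A-exp=-3, loops=1, term = A^-3 * d^0
  state 00011: A-exp=-1, loops=2, term = A^-1 * d^1
  state 00100: A-exp=-3, loops=1, term = A^-3 * d^0
  state 00101: A-exp=-1, loops=2, term = A^-1 * d^1
  state 00110: A-exp=-1, loops=2, term = A^-1 * d^1
  state 00111: A-exp=+1, loops=3, term = A^1 * d^2
  state 01000: A-exp=-3, loops=1, term = A^-3 * d^0
  state 01001: A-exp=-1, loops=2, term = A^-1 * d^1
  state 01010: A-exp=-1, loops=2, term = A^-1 * d^1
  state 01011: A-exp=+1, loops=3, term = A^1 * d^2
  state 01100: A-exp=-1, loops=2, term = A^-1 * d^1
  state 01101: A-exp=+1, loops=3, term = A^1 * d^2
  state 01110: A-exp=+1, loops=3, term = A^1 * d^2
  state 01111: A-exp=+3, loops=4, term = A^3 * d^3
  state 10000: A-exp=-3, loops=1, term = A^-3 * d^0
  state 10001: A-exp=-1, loops=2, term = A^-1 * d^1
  state 10010: A-exp=-1, loops=2, term = A^-1 * d^1
  state 10011: A-exp=+1, loops=3, term = A^1 * d^2
  state 10100: A-exp=-1, loops=2, term = A^-1 * d^1
  state 10101: A-exp=+1, loops=3, term = A^1 * d^2
  state 10110: A-exp=+1, loops=3, term = A^1 * d^2
  state 10111: A-exp=+3, loops=4, term = A^3 * d^3
  state 11000: A-exp=-1, loops=2, term = A^-1 * d^1
  state 11001: A-exp=+1, loops=3, term = A^1 * d^2
  state 11010: A-exp=+1, loops=3, term = A^1 * d^2
  state 11011: A-exp=+3, loops=4, term = A^3 * d^3
  state 11100: A-exp=+1, loops=3, term = A^1 * d^2
  state 11101: A-exp=+3, loops=4, term = A^3 * d^3
  state 11110: A-exp=+3, loops=4, term = A^3 * d^3
  state 11111: A-exp=+5, loops=5, term = A^5 * d^4
Collect the terms by A-exponent (count of states per loop number):
Powers of d = -A^2 - A^-2: d^2 = A^4 + 2 + A^-4; d^3 = -A^6 - 3*A^2 - 3*A^-2 - A^-6; d^4 = A^8 + 4*A^4 + 6 + 4*A^-4 + A^-8.
  A^5 * (d^4) = A^13 + 4*A^9 + 6*A^5 + 4*A + A^-3
  A^3 * (5*d^3) = -5*A^9 - 15*A^5 - 15*A - 5*A^-3
  A^1 * (10*d^2) = 10*A^5 + 20*A + 10*A^-3
  A^-1 * (10*d) = -10*A - 10*A^-3
  A^-3 * (5) = 5*A^-3
  A^-5 * (d) = -A^-3 - A^-7
Summing the groups: <K> = A^13 - A^9 + A^5 - A - A^-7
Normalise by the writhe: (-A^3)^(-w) = (-A^3)^(5) = -A^15, so f(A) = -A^15 * <K> = -A^28 + A^24 - A^20 + A^16 + A^8.
Substitute A = t^(-1/4), i.e. A^e → t^(-e/4): V(t) = t^-2 + t^-4 - t^-5 + t^-6 - t^-7

Answer: t^-2 + t^-4 - t^-5 + t^-6 - t^-7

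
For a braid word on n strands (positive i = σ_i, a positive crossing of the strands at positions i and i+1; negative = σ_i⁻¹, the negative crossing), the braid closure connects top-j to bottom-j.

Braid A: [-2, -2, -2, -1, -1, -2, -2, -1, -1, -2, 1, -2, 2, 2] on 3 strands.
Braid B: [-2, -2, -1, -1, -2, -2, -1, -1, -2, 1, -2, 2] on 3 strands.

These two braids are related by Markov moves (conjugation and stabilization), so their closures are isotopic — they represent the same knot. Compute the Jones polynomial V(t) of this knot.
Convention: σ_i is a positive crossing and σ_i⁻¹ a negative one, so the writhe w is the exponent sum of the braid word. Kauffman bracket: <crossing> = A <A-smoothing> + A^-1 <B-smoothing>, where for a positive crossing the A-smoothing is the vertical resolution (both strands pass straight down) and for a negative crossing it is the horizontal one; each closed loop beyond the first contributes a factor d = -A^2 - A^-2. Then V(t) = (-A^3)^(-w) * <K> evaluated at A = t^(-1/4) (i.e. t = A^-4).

t^-3 + t^-6 - t^-7 + t^-8 - t^-9 + t^-10 - t^-11

Derivation:
Markov-equivalent braids have isotopic closures, hence identical knot invariants. Strip the Markov moves from each word to reach a common short braid β, then compute V(t) once on β.
Braid A: s2^-1 s2^-1 s2^-1 s1^-1 s1^-1 s2^-1 s2^-1 s1^-1 s1^-1 s2^-1 s1 s2^-1 s2 s2 on 3 strands reduces by inverse Markov moves (closure unchanged at each step):
  Deconjugate: the word is γ·β·γ⁻¹ with γ = s2^-1 s2^-1 (prefix) and γ⁻¹ = s2 s2 (suffix); strip both.
Reduced to β = s2^-1 s1^-1 s1^-1 s2^-1 s2^-1 s1^-1 s1^-1 s2^-1 s1 s2^-1 on 3 strands, 10 crossings.
Braid B: s2^-1 s2^-1 s1^-1 s1^-1 s2^-1 s2^-1 s1^-1 s1^-1 s2^-1 s1 s2^-1 s2 on 3 strands reduces by inverse Markov moves (closure unchanged at each step):
  Deconjugate: the word is γ·β·γ⁻¹ with γ = s2^-1 (prefix) and γ⁻¹ = s2 (suffix); strip both.
Reduced to β = s2^-1 s1^-1 s1^-1 s2^-1 s2^-1 s1^-1 s1^-1 s2^-1 s1 s2^-1 on 3 strands, 10 crossings.
Both give the same β = s2^-1 s1^-1 s1^-1 s2^-1 s2^-1 s1^-1 s1^-1 s2^-1 s1 s2^-1 on 3 strands, so one state sum suffices:
Braid: s2^-1 s1^-1 s1^-1 s2^-1 s2^-1 s1^-1 s1^-1 s2^-1 s1 s2^-1 on 3 strands, 10 crossings.
Writhe w = (#positive) - (#negative) = 1 - 9 = -8.
Computing the Kauffman bracket via state sum. There are 2^10 = 1024 states.
Smooth each crossing (0=||, 1=⌣⌢); contribution A^(Σ sign_k(1-2s_k)) * d^(L-1).
Tabulate the states by total A-exponent and number of loops L (A-exp: L × count):
  A^10: L=6 ×1
  A^8: L=5 ×10
  A^6: L=4 ×41, L=6 ×4
  A^4: L=3 ×86, L=5 ×34
  A^2: L=2 ×92, L=4 ×114, L=6 ×4
  A^0: L=1 ×40, L=3 ×185, L=5 ×27
  A^-2: L=2 ×142, L=4 ×67, L=6 ×1
  A^-4: L=1 ×40, L=3 ×76, L=5 ×4
  A^-6: L=2 ×39, L=4 ×6
  A^-8: L=1 ×5, L=3 ×5
  A^-10: L=2 ×1
Each group contributes A^e * Σ count * d^(L-1):
Powers of d = -A^2 - A^-2: d^2 = A^4 + 2 + A^-4; d^3 = -A^6 - 3*A^2 - 3*A^-2 - A^-6; d^4 = A^8 + 4*A^4 + 6 + 4*A^-4 + A^-8; d^5 = -A^10 - 5*A^6 - 10*A^2 - 10*A^-2 - 5*A^-6 - A^-10.
  A^10 * (d^5) = -A^20 - 5*A^16 - 10*A^12 - 10*A^8 - 5*A^4 - 1
  A^8 * (10*d^4) = 10*A^16 + 40*A^12 + 60*A^8 + 40*A^4 + 10
  A^6 * (41*d^3 + 4*d^5) = -4*A^16 - 61*A^12 - 163*A^8 - 163*A^4 - 61 - 4*A^-4
  A^4 * (86*d^2 + 34*d^4) = 34*A^12 + 222*A^8 + 376*A^4 + 222 + 34*A^-4
  A^2 * (92*d + 114*d^3 + 4*d^5) = -4*A^12 - 134*A^8 - 474*A^4 - 474 - 134*A^-4 - 4*A^-8
  A^0 * (40 + 185*d^2 + 27*d^4) = 27*A^8 + 293*A^4 + 572 + 293*A^-4 + 27*A^-8
  A^-2 * (142*d + 67*d^3 + d^5) = -A^8 - 72*A^4 - 353 - 353*A^-4 - 72*A^-8 - A^-12
  A^-4 * (40 + 76*d^2 + 4*d^4) = 4*A^4 + 92 + 216*A^-4 + 92*A^-8 + 4*A^-12
  A^-6 * (39*d + 6*d^3) = -6 - 57*A^-4 - 57*A^-8 - 6*A^-12
  A^-8 * (5 + 5*d^2) = 5*A^-4 + 15*A^-8 + 5*A^-12
  A^-10 * (d) = -A^-8 - A^-12
Summing the groups: <K> = -A^20 + A^16 - A^12 + A^8 - A^4 + 1 + A^-12
Normalise by the writhe: (-A^3)^(-w) = (-A^3)^(8) = A^24, so f(A) = A^24 * <K> = -A^44 + A^40 - A^36 + A^32 - A^28 + A^24 + A^12.
Substitute A = t^(-1/4), i.e. A^e → t^(-e/4): V(t) = t^-3 + t^-6 - t^-7 + t^-8 - t^-9 + t^-10 - t^-11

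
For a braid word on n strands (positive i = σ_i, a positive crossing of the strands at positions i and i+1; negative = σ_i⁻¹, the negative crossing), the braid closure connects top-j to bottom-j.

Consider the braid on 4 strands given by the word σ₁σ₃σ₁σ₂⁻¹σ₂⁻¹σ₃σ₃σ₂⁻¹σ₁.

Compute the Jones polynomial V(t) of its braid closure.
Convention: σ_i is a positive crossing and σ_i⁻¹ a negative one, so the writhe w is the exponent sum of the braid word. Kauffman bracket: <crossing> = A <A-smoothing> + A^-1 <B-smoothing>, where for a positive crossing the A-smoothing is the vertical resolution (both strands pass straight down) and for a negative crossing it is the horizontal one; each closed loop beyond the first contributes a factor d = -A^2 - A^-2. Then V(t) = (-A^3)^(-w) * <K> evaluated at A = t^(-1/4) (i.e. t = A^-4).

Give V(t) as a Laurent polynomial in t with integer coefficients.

Braid: s1 s3 s1 s2^-1 s2^-1 s3 s3 s2^-1 s1 on 4 strands, 9 crossings.
Writhe w = (#positive) - (#negative) = 6 - 3 = 3.
Enumerate smoothing states for the bracket polynomial. There are 2^9 = 512 states.
Smooth each crossing (0=||, 1=⌣⌢); contribution A^(Σ sign_k(1-2s_k)) * d^(L-1).
Tabulate the states by total A-exponent and number of loops L (A-exp: L × count):
  A^9: L=5 ×1
  A^7: L=4 ×9
  A^5: L=3 ×32, L=5 ×4
  A^3: L=2 ×55, L=4 ×28, L=6 ×1
  A^1: L=1 ×39, L=3 ×77, L=5 ×10
  A^-1: L=2 ×81, L=4 ×44, L=6 ×1
  A^-3: L=3 ×73, L=5 ×11
  A^-5: L=4 ×35, L=6 ×1
  A^-7: L=5 ×9
  A^-9: L=6 ×1
Each group contributes A^e * Σ count * d^(L-1):
Powers of d = -A^2 - A^-2: d^2 = A^4 + 2 + A^-4; d^3 = -A^6 - 3*A^2 - 3*A^-2 - A^-6; d^4 = A^8 + 4*A^4 + 6 + 4*A^-4 + A^-8; d^5 = -A^10 - 5*A^6 - 10*A^2 - 10*A^-2 - 5*A^-6 - A^-10.
  A^9 * (d^4) = A^17 + 4*A^13 + 6*A^9 + 4*A^5 + A
  A^7 * (9*d^3) = -9*A^13 - 27*A^9 - 27*A^5 - 9*A
  A^5 * (32*d^2 + 4*d^4) = 4*A^13 + 48*A^9 + 88*A^5 + 48*A + 4*A^-3
  A^3 * (55*d + 28*d^3 + d^5) = -A^13 - 33*A^9 - 149*A^5 - 149*A - 33*A^-3 - A^-7
  A^1 * (39 + 77*d^2 + 10*d^4) = 10*A^9 + 117*A^5 + 253*A + 117*A^-3 + 10*A^-7
  A^-1 * (81*d + 44*d^3 + d^5) = -A^9 - 49*A^5 - 223*A - 223*A^-3 - 49*A^-7 - A^-11
  A^-3 * (73*d^2 + 11*d^4) = 11*A^5 + 117*A + 212*A^-3 + 117*A^-7 + 11*A^-11
  A^-5 * (35*d^3 + d^5) = -A^5 - 40*A - 115*A^-3 - 115*A^-7 - 40*A^-11 - A^-15
  A^-7 * (9*d^4) = 9*A + 36*A^-3 + 54*A^-7 + 36*A^-11 + 9*A^-15
  A^-9 * (d^5) = -A - 5*A^-3 - 10*A^-7 - 10*A^-11 - 5*A^-15 - A^-19
Summing the groups: <K> = A^17 - 2*A^13 + 3*A^9 - 6*A^5 + 6*A - 7*A^-3 + 6*A^-7 - 4*A^-11 + 3*A^-15 - A^-19
Normalise by the writhe: (-A^3)^(-w) = (-A^3)^(-3) = -A^-9, so f(A) = -A^-9 * <K> = -A^8 + 2*A^4 - 3 + 6*A^-4 - 6*A^-8 + 7*A^-12 - 6*A^-16 + 4*A^-20 - 3*A^-24 + A^-28.
Substitute A = t^(-1/4), i.e. A^e → t^(-e/4): V(t) = t^7 - 3*t^6 + 4*t^5 - 6*t^4 + 7*t^3 - 6*t^2 + 6*t - 3 + 2*t^-1 - t^-2

Answer: t^7 - 3*t^6 + 4*t^5 - 6*t^4 + 7*t^3 - 6*t^2 + 6*t - 3 + 2*t^-1 - t^-2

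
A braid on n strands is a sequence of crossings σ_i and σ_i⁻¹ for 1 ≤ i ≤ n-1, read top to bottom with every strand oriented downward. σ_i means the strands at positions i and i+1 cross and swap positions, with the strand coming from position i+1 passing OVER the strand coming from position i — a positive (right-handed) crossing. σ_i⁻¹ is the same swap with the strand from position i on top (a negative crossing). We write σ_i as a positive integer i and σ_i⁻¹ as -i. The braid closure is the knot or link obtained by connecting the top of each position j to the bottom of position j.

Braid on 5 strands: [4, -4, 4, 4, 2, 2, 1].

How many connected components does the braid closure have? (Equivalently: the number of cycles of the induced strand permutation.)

4

Derivation:
Track the strand permutation on 5 strands, starting from identity.
  step 1: s4 swaps positions 4,5 -> [1 2 3 5 4]
  step 2: s4^-1 swaps positions 4,5 -> [1 2 3 4 5]
  step 3: s4 swaps positions 4,5 -> [1 2 3 5 4]
  step 4: s4 swaps positions 4,5 -> [1 2 3 4 5]
  step 5: s2 swaps positions 2,3 -> [1 3 2 4 5]
  step 6: s2 swaps positions 2,3 -> [1 2 3 4 5]
  step 7: s1 swaps positions 1,2 -> [2 1 3 4 5]
Final permutation (position -> original strand): [2 1 3 4 5]
Closure components = cycle count of this permutation = 4.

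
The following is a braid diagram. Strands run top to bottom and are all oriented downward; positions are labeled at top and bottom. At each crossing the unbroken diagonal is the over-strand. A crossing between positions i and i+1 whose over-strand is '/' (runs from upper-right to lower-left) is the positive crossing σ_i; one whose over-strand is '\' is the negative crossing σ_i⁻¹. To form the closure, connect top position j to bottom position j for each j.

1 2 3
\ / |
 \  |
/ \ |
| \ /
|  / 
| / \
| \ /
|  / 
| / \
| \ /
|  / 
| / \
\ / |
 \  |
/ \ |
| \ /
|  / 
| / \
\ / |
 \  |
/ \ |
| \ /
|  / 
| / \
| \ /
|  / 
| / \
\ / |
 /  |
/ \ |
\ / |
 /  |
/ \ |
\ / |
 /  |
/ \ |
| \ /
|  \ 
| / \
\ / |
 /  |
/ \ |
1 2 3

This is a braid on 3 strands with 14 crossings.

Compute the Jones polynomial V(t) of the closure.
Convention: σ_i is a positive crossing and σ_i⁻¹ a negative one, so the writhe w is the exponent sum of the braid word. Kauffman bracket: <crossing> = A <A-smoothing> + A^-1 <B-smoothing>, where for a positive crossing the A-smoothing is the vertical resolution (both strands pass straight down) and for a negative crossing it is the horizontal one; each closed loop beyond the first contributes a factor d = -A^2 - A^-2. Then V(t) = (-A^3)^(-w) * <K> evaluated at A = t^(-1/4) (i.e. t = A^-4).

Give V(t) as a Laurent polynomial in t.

Reading the diagram top to bottom ('/'-over between positions i,i+1 = s_i, '\'-over = s_i^-1): braid word = s1^-1 s2 s2 s2 s1^-1 s2 s1^-1 s2 s2 s1 s1 s1 s2^-1 s1.
The presented braid s1^-1 s2 s2 s2 s1^-1 s2 s1^-1 s2 s2 s1 s1 s1 s2^-1 s1 on 3 strands reduces by inverse Markov moves (closure unchanged at each step):
  Deconjugate: the word is γ·β·γ⁻¹ with γ = s1^-1 s2 (prefix) and γ⁻¹ = s2^-1 s1 (suffix); strip both.
Reduced to β = s2 s2 s1^-1 s2 s1^-1 s2 s2 s1 s1 s1 on 3 strands, 10 crossings.
Compute on β:
Braid: s2 s2 s1^-1 s2 s1^-1 s2 s2 s1 s1 s1 on 3 strands, 10 crossings.
Writhe w = (#positive) - (#negative) = 8 - 2 = 6.
Computing the Kauffman bracket via state sum. There are 2^10 = 1024 states.
Each crossing splits two ways (0=vertical, 1=horizontal). The state's weight is A^(#A-smoothings - #B-smoothings) * d^(loops - 1).
Tabulate the states by total A-exponent and number of loops L (A-exp: L × count):
  A^10: L=3 ×1
  A^8: L=2 ×7, L=4 ×3
  A^6: L=1 ×14, L=3 ×28, L=5 ×3
  A^4: L=2 ×88, L=4 ×31, L=6 ×1
  A^2: L=1 ×63, L=3 ×133, L=5 ×14
  A^0: L=2 ×159, L=4 ×91, L=6 ×2
  A^-2: L=3 ×180, L=5 ×30
  A^-4: L=4 ×116, L=6 ×4
  A^-6: L=5 ×45
  A^-8: L=6 ×10
  A^-10: L=7 ×1
Each group contributes A^e * Σ count * d^(L-1):
Powers of d = -A^2 - A^-2: d^2 = A^4 + 2 + A^-4; d^3 = -A^6 - 3*A^2 - 3*A^-2 - A^-6; d^4 = A^8 + 4*A^4 + 6 + 4*A^-4 + A^-8; d^5 = -A^10 - 5*A^6 - 10*A^2 - 10*A^-2 - 5*A^-6 - A^-10; d^6 = A^12 + 6*A^8 + 15*A^4 + 20 + 15*A^-4 + 6*A^-8 + A^-12.
  A^10 * (d^2) = A^14 + 2*A^10 + A^6
  A^8 * (7*d + 3*d^3) = -3*A^14 - 16*A^10 - 16*A^6 - 3*A^2
  A^6 * (14 + 28*d^2 + 3*d^4) = 3*A^14 + 40*A^10 + 88*A^6 + 40*A^2 + 3*A^-2
  A^4 * (88*d + 31*d^3 + d^5) = -A^14 - 36*A^10 - 191*A^6 - 191*A^2 - 36*A^-2 - A^-6
  A^2 * (63 + 133*d^2 + 14*d^4) = 14*A^10 + 189*A^6 + 413*A^2 + 189*A^-2 + 14*A^-6
  A^0 * (159*d + 91*d^3 + 2*d^5) = -2*A^10 - 101*A^6 - 452*A^2 - 452*A^-2 - 101*A^-6 - 2*A^-10
  A^-2 * (180*d^2 + 30*d^4) = 30*A^6 + 300*A^2 + 540*A^-2 + 300*A^-6 + 30*A^-10
  A^-4 * (116*d^3 + 4*d^5) = -4*A^6 - 136*A^2 - 388*A^-2 - 388*A^-6 - 136*A^-10 - 4*A^-14
  A^-6 * (45*d^4) = 45*A^2 + 180*A^-2 + 270*A^-6 + 180*A^-10 + 45*A^-14
  A^-8 * (10*d^5) = -10*A^2 - 50*A^-2 - 100*A^-6 - 100*A^-10 - 50*A^-14 - 10*A^-18
  A^-10 * (d^6) = A^2 + 6*A^-2 + 15*A^-6 + 20*A^-10 + 15*A^-14 + 6*A^-18 + A^-22
Summing the groups: <K> = 2*A^10 - 4*A^6 + 7*A^2 - 8*A^-2 + 9*A^-6 - 8*A^-10 + 6*A^-14 - 4*A^-18 + A^-22
Normalise by the writhe: (-A^3)^(-w) = (-A^3)^(-6) = A^-18, so f(A) = A^-18 * <K> = 2*A^-8 - 4*A^-12 + 7*A^-16 - 8*A^-20 + 9*A^-24 - 8*A^-28 + 6*A^-32 - 4*A^-36 + A^-40.
Substitute A = t^(-1/4), i.e. A^e → t^(-e/4): V(t) = t^10 - 4*t^9 + 6*t^8 - 8*t^7 + 9*t^6 - 8*t^5 + 7*t^4 - 4*t^3 + 2*t^2

Answer: t^10 - 4*t^9 + 6*t^8 - 8*t^7 + 9*t^6 - 8*t^5 + 7*t^4 - 4*t^3 + 2*t^2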